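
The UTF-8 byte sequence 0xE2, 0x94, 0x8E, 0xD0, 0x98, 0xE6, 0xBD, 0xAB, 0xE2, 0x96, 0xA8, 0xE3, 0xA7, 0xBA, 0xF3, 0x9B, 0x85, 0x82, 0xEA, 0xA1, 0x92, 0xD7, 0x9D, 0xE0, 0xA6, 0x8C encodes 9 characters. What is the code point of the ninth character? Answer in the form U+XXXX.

Offset 0: leading byte 0xE2 = 11100010 → 3-byte char #1 = E2 94 8E.
Offset 3: leading byte 0xD0 = 11010000 → 2-byte char #2 = D0 98.
Offset 5: leading byte 0xE6 = 11100110 → 3-byte char #3 = E6 BD AB.
Offset 8: leading byte 0xE2 = 11100010 → 3-byte char #4 = E2 96 A8.
Offset 11: leading byte 0xE3 = 11100011 → 3-byte char #5 = E3 A7 BA.
Offset 14: leading byte 0xF3 = 11110011 → 4-byte char #6 = F3 9B 85 82.
Offset 18: leading byte 0xEA = 11101010 → 3-byte char #7 = EA A1 92.
Offset 21: leading byte 0xD7 = 11010111 → 2-byte char #8 = D7 9D.
Offset 23: leading byte 0xE0 = 11100000 → 3-byte char #9 = E0 A6 8C.
Leading byte 0xE0 = 11100000 matches 1110xxxx → 3-byte sequence.
Byte 1: 0xE0 = 11100000, payload 0000 (4 bits).
Byte 2: 0xA6 = 10100110 (10xxxxxx ✓), payload 100110.
Byte 3: 0x8C = 10001100 (10xxxxxx ✓), payload 001100.
Concatenate: 0000100110001100 = 0x98C (16 bits → U+098C).

U+098C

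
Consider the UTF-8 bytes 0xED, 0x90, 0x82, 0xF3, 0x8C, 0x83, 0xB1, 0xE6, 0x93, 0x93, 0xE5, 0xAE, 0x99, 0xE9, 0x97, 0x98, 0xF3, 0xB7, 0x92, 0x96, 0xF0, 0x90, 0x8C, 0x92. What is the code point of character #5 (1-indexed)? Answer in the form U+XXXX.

U+95D8

Offset 0: leading byte 0xED = 11101101 → 3-byte char #1 = ED 90 82.
Offset 3: leading byte 0xF3 = 11110011 → 4-byte char #2 = F3 8C 83 B1.
Offset 7: leading byte 0xE6 = 11100110 → 3-byte char #3 = E6 93 93.
Offset 10: leading byte 0xE5 = 11100101 → 3-byte char #4 = E5 AE 99.
Offset 13: leading byte 0xE9 = 11101001 → 3-byte char #5 = E9 97 98.
Leading byte 0xE9 = 11101001 matches 1110xxxx → 3-byte sequence.
Byte 1: 0xE9 = 11101001, payload 1001 (4 bits).
Byte 2: 0x97 = 10010111 (10xxxxxx ✓), payload 010111.
Byte 3: 0x98 = 10011000 (10xxxxxx ✓), payload 011000.
Concatenate: 1001010111011000 = 0x95D8 (16 bits → U+95D8).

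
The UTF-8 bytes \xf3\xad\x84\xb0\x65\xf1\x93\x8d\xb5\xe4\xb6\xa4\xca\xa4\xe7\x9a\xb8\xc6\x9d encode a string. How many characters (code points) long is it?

Byte at offset 0: 0xF3 = 11110011 → 4-byte char (#1). Advance 4.
Byte at offset 4: 0x65 = 01100101 → 1-byte char (#2). Advance 1.
Byte at offset 5: 0xF1 = 11110001 → 4-byte char (#3). Advance 4.
Byte at offset 9: 0xE4 = 11100100 → 3-byte char (#4). Advance 3.
Byte at offset 12: 0xCA = 11001010 → 2-byte char (#5). Advance 2.
Byte at offset 14: 0xE7 = 11100111 → 3-byte char (#6). Advance 3.
Byte at offset 17: 0xC6 = 11000110 → 2-byte char (#7). Advance 2.
Reached end at offset 19 after 7 code points.

7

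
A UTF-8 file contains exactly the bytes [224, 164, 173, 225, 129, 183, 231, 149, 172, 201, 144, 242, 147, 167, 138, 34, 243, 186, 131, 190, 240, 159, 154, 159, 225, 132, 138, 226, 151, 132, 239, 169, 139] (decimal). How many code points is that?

11

Byte at offset 0: 0xE0 = 11100000 → 3-byte char (#1). Advance 3.
Byte at offset 3: 0xE1 = 11100001 → 3-byte char (#2). Advance 3.
Byte at offset 6: 0xE7 = 11100111 → 3-byte char (#3). Advance 3.
Byte at offset 9: 0xC9 = 11001001 → 2-byte char (#4). Advance 2.
Byte at offset 11: 0xF2 = 11110010 → 4-byte char (#5). Advance 4.
Byte at offset 15: 0x22 = 00100010 → 1-byte char (#6). Advance 1.
Byte at offset 16: 0xF3 = 11110011 → 4-byte char (#7). Advance 4.
Byte at offset 20: 0xF0 = 11110000 → 4-byte char (#8). Advance 4.
Byte at offset 24: 0xE1 = 11100001 → 3-byte char (#9). Advance 3.
Byte at offset 27: 0xE2 = 11100010 → 3-byte char (#10). Advance 3.
Byte at offset 30: 0xEF = 11101111 → 3-byte char (#11). Advance 3.
Reached end at offset 33 after 11 code points.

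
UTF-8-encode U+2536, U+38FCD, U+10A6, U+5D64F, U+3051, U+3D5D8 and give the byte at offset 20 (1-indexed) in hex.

1-indexed offset 20 is 0-indexed offset 19.
U+2536 → 3-byte form E2 94 B6 at offsets 0–2.
U+38FCD → 4-byte form F0 B8 BF 8D at offsets 3–6.
U+10A6 → 3-byte form E1 82 A6 at offsets 7–9.
U+5D64F → 4-byte form F1 9D 99 8F at offsets 10–13.
U+3051 → 3-byte form E3 81 91 at offsets 14–16.
U+3D5D8 → 4-byte form F0 BD 97 98 at offsets 17–20.
Offset 19 falls in char 6's range; it's byte 3 of F0 BD 97 98 = 0x97.

0x97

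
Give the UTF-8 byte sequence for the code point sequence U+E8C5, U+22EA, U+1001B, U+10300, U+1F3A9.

U+E8C5: 3-byte form → EE A3 85.
U+22EA: 3-byte form → E2 8B AA.
U+1001B: 4-byte form → F0 90 80 9B.
U+10300: 4-byte form → F0 90 8C 80.
U+1F3A9: 4-byte form → F0 9F 8E A9.
Concatenated (18 bytes): EE A3 85 E2 8B AA F0 90 80 9B F0 90 8C 80 F0 9F 8E A9.

EE A3 85 E2 8B AA F0 90 80 9B F0 90 8C 80 F0 9F 8E A9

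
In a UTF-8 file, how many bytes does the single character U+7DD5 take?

3

U+7DD5 = 0x7DD5. UTF-8 uses 1 byte below 0x80, 2 below 0x800, 3 below 0x10000, 4 up to 0x10FFFF. 0x7DD5 is in U+0800–U+FFFF → 3 bytes.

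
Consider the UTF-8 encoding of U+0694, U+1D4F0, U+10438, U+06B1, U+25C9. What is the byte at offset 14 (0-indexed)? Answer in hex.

0x89

U+0694 → 2-byte form DA 94 at offsets 0–1.
U+1D4F0 → 4-byte form F0 9D 93 B0 at offsets 2–5.
U+10438 → 4-byte form F0 90 90 B8 at offsets 6–9.
U+06B1 → 2-byte form DA B1 at offsets 10–11.
U+25C9 → 3-byte form E2 97 89 at offsets 12–14.
Offset 14 falls in char 5's range; it's byte 3 of E2 97 89 = 0x89.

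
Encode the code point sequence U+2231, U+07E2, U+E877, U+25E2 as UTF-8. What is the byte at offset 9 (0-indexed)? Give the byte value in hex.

U+2231 → 3-byte form E2 88 B1 at offsets 0–2.
U+07E2 → 2-byte form DF A2 at offsets 3–4.
U+E877 → 3-byte form EE A1 B7 at offsets 5–7.
U+25E2 → 3-byte form E2 97 A2 at offsets 8–10.
Offset 9 falls in char 4's range; it's byte 2 of E2 97 A2 = 0x97.

0x97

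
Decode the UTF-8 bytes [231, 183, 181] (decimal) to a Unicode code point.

U+7DF5

Leading byte 0xE7 = 11100111 matches 1110xxxx → 3-byte sequence.
Byte 1: 0xE7 = 11100111, payload 0111 (4 bits).
Byte 2: 0xB7 = 10110111 (10xxxxxx ✓), payload 110111.
Byte 3: 0xB5 = 10110101 (10xxxxxx ✓), payload 110101.
Concatenate: 0111110111110101 = 0x7DF5 (16 bits → U+7DF5).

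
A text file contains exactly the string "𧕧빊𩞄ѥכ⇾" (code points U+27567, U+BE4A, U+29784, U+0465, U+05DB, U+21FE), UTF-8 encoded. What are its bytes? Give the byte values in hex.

F0 A7 95 A7 EB B9 8A F0 A9 9E 84 D1 A5 D7 9B E2 87 BE

U+27567: 4-byte form → F0 A7 95 A7.
U+BE4A: 3-byte form → EB B9 8A.
U+29784: 4-byte form → F0 A9 9E 84.
U+0465: 2-byte form → D1 A5.
U+05DB: 2-byte form → D7 9B.
U+21FE: 3-byte form → E2 87 BE.
Concatenated (18 bytes): F0 A7 95 A7 EB B9 8A F0 A9 9E 84 D1 A5 D7 9B E2 87 BE.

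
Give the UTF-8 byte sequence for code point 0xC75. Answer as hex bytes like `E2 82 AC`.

U+0C75 = 0xC75 = 3189 decimal. In range U+0800–U+FFFF → 3-byte form: 1110xxxx 10xxxxxx 10xxxxxx.
Binary (16 bits): 0000110001110101.
Split 4+6+6: 0000 | 110001 | 110101.
Byte 1: 11100000 = 0xE0.
Byte 2: 10110001 = 0xB1.
Byte 3: 10110101 = 0xB5.

E0 B1 B5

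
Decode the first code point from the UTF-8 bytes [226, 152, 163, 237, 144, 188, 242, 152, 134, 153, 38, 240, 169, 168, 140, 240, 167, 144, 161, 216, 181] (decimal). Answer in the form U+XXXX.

U+2623

Offset 0: leading byte 0xE2 = 11100010 → 3-byte char #1 = E2 98 A3.
Leading byte 0xE2 = 11100010 matches 1110xxxx → 3-byte sequence.
Byte 1: 0xE2 = 11100010, payload 0010 (4 bits).
Byte 2: 0x98 = 10011000 (10xxxxxx ✓), payload 011000.
Byte 3: 0xA3 = 10100011 (10xxxxxx ✓), payload 100011.
Concatenate: 0010011000100011 = 0x2623 (16 bits → U+2623).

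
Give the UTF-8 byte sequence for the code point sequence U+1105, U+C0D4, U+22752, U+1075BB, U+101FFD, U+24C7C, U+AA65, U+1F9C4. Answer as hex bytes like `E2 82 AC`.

E1 84 85 EC 83 94 F0 A2 9D 92 F4 87 96 BB F4 81 BF BD F0 A4 B1 BC EA A9 A5 F0 9F A7 84

U+1105: 3-byte form → E1 84 85.
U+C0D4: 3-byte form → EC 83 94.
U+22752: 4-byte form → F0 A2 9D 92.
U+1075BB: 4-byte form → F4 87 96 BB.
U+101FFD: 4-byte form → F4 81 BF BD.
U+24C7C: 4-byte form → F0 A4 B1 BC.
U+AA65: 3-byte form → EA A9 A5.
U+1F9C4: 4-byte form → F0 9F A7 84.
Concatenated (29 bytes): E1 84 85 EC 83 94 F0 A2 9D 92 F4 87 96 BB F4 81 BF BD F0 A4 B1 BC EA A9 A5 F0 9F A7 84.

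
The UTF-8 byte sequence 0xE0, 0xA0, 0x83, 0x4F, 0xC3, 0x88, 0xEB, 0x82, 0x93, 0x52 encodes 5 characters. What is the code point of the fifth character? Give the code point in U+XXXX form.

Offset 0: leading byte 0xE0 = 11100000 → 3-byte char #1 = E0 A0 83.
Offset 3: leading byte 0x4F = 01001111 → 1-byte char #2 = 4F.
Offset 4: leading byte 0xC3 = 11000011 → 2-byte char #3 = C3 88.
Offset 6: leading byte 0xEB = 11101011 → 3-byte char #4 = EB 82 93.
Offset 9: leading byte 0x52 = 01010010 → 1-byte char #5 = 52.
Leading byte 0x52 = 01010010 matches 0xxxxxxx → 1-byte sequence.
Byte 1: 0x52 = 01010010, payload 1010010 (7 bits).
Concatenate: 1010010 = 0x52 (7 bits → U+0052).

U+0052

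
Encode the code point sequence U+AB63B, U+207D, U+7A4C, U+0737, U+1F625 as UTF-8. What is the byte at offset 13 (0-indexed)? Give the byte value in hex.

U+AB63B → 4-byte form F2 AB 98 BB at offsets 0–3.
U+207D → 3-byte form E2 81 BD at offsets 4–6.
U+7A4C → 3-byte form E7 A9 8C at offsets 7–9.
U+0737 → 2-byte form DC B7 at offsets 10–11.
U+1F625 → 4-byte form F0 9F 98 A5 at offsets 12–15.
Offset 13 falls in char 5's range; it's byte 2 of F0 9F 98 A5 = 0x9F.

0x9F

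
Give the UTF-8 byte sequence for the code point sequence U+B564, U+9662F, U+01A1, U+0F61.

EB 95 A4 F2 96 98 AF C6 A1 E0 BD A1

U+B564: 3-byte form → EB 95 A4.
U+9662F: 4-byte form → F2 96 98 AF.
U+01A1: 2-byte form → C6 A1.
U+0F61: 3-byte form → E0 BD A1.
Concatenated (12 bytes): EB 95 A4 F2 96 98 AF C6 A1 E0 BD A1.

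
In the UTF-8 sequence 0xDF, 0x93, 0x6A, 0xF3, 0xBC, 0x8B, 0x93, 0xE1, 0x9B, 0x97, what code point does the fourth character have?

U+16D7

Offset 0: leading byte 0xDF = 11011111 → 2-byte char #1 = DF 93.
Offset 2: leading byte 0x6A = 01101010 → 1-byte char #2 = 6A.
Offset 3: leading byte 0xF3 = 11110011 → 4-byte char #3 = F3 BC 8B 93.
Offset 7: leading byte 0xE1 = 11100001 → 3-byte char #4 = E1 9B 97.
Leading byte 0xE1 = 11100001 matches 1110xxxx → 3-byte sequence.
Byte 1: 0xE1 = 11100001, payload 0001 (4 bits).
Byte 2: 0x9B = 10011011 (10xxxxxx ✓), payload 011011.
Byte 3: 0x97 = 10010111 (10xxxxxx ✓), payload 010111.
Concatenate: 0001011011010111 = 0x16D7 (16 bits → U+16D7).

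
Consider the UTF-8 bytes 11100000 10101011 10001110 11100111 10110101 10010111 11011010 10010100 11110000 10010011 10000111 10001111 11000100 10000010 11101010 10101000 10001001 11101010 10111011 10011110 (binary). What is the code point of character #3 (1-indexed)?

Offset 0: leading byte 0xE0 = 11100000 → 3-byte char #1 = E0 AB 8E.
Offset 3: leading byte 0xE7 = 11100111 → 3-byte char #2 = E7 B5 97.
Offset 6: leading byte 0xDA = 11011010 → 2-byte char #3 = DA 94.
Leading byte 0xDA = 11011010 matches 110xxxxx → 2-byte sequence.
Byte 1: 0xDA = 11011010, payload 11010 (5 bits).
Byte 2: 0x94 = 10010100 (10xxxxxx ✓), payload 010100.
Concatenate: 11010010100 = 0x694 (11 bits → U+0694).

U+0694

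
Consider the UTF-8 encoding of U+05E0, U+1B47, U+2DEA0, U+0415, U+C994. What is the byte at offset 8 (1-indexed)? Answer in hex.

1-indexed offset 8 is 0-indexed offset 7.
U+05E0 → 2-byte form D7 A0 at offsets 0–1.
U+1B47 → 3-byte form E1 AD 87 at offsets 2–4.
U+2DEA0 → 4-byte form F0 AD BA A0 at offsets 5–8.
Offset 7 falls in char 3's range; it's byte 3 of F0 AD BA A0 = 0xBA.

0xBA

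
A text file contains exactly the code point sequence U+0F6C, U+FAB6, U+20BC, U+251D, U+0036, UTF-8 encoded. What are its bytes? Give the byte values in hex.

E0 BD AC EF AA B6 E2 82 BC E2 94 9D 36

U+0F6C: 3-byte form → E0 BD AC.
U+FAB6: 3-byte form → EF AA B6.
U+20BC: 3-byte form → E2 82 BC.
U+251D: 3-byte form → E2 94 9D.
U+0036: 1-byte form → 36.
Concatenated (13 bytes): E0 BD AC EF AA B6 E2 82 BC E2 94 9D 36.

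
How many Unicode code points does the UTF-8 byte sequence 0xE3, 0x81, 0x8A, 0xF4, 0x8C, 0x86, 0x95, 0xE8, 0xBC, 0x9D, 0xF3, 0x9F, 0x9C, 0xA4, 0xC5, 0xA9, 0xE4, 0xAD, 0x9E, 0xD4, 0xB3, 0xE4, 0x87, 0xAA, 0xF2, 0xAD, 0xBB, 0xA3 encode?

Byte at offset 0: 0xE3 = 11100011 → 3-byte char (#1). Advance 3.
Byte at offset 3: 0xF4 = 11110100 → 4-byte char (#2). Advance 4.
Byte at offset 7: 0xE8 = 11101000 → 3-byte char (#3). Advance 3.
Byte at offset 10: 0xF3 = 11110011 → 4-byte char (#4). Advance 4.
Byte at offset 14: 0xC5 = 11000101 → 2-byte char (#5). Advance 2.
Byte at offset 16: 0xE4 = 11100100 → 3-byte char (#6). Advance 3.
Byte at offset 19: 0xD4 = 11010100 → 2-byte char (#7). Advance 2.
Byte at offset 21: 0xE4 = 11100100 → 3-byte char (#8). Advance 3.
Byte at offset 24: 0xF2 = 11110010 → 4-byte char (#9). Advance 4.
Reached end at offset 28 after 9 code points.

9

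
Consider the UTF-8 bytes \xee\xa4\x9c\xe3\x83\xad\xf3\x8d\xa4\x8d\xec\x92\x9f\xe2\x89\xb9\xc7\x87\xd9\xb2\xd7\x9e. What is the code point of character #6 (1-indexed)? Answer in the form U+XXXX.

Offset 0: leading byte 0xEE = 11101110 → 3-byte char #1 = EE A4 9C.
Offset 3: leading byte 0xE3 = 11100011 → 3-byte char #2 = E3 83 AD.
Offset 6: leading byte 0xF3 = 11110011 → 4-byte char #3 = F3 8D A4 8D.
Offset 10: leading byte 0xEC = 11101100 → 3-byte char #4 = EC 92 9F.
Offset 13: leading byte 0xE2 = 11100010 → 3-byte char #5 = E2 89 B9.
Offset 16: leading byte 0xC7 = 11000111 → 2-byte char #6 = C7 87.
Leading byte 0xC7 = 11000111 matches 110xxxxx → 2-byte sequence.
Byte 1: 0xC7 = 11000111, payload 00111 (5 bits).
Byte 2: 0x87 = 10000111 (10xxxxxx ✓), payload 000111.
Concatenate: 00111000111 = 0x1C7 (11 bits → U+01C7).

U+01C7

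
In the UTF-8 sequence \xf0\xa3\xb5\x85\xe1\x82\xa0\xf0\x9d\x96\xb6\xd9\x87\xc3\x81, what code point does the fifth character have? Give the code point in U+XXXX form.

U+00C1

Offset 0: leading byte 0xF0 = 11110000 → 4-byte char #1 = F0 A3 B5 85.
Offset 4: leading byte 0xE1 = 11100001 → 3-byte char #2 = E1 82 A0.
Offset 7: leading byte 0xF0 = 11110000 → 4-byte char #3 = F0 9D 96 B6.
Offset 11: leading byte 0xD9 = 11011001 → 2-byte char #4 = D9 87.
Offset 13: leading byte 0xC3 = 11000011 → 2-byte char #5 = C3 81.
Leading byte 0xC3 = 11000011 matches 110xxxxx → 2-byte sequence.
Byte 1: 0xC3 = 11000011, payload 00011 (5 bits).
Byte 2: 0x81 = 10000001 (10xxxxxx ✓), payload 000001.
Concatenate: 00011000001 = 0xC1 (11 bits → U+00C1).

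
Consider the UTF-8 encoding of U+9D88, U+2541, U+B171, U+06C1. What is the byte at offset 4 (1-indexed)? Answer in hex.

0xE2

1-indexed offset 4 is 0-indexed offset 3.
U+9D88 → 3-byte form E9 B6 88 at offsets 0–2.
U+2541 → 3-byte form E2 95 81 at offsets 3–5.
Offset 3 falls in char 2's range; it's byte 1 of E2 95 81 = 0xE2.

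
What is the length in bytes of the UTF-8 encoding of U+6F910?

4

U+6F910 = 0x6F910. UTF-8 uses 1 byte below 0x80, 2 below 0x800, 3 below 0x10000, 4 up to 0x10FFFF. 0x6F910 is in U+10000–U+10FFFF → 4 bytes.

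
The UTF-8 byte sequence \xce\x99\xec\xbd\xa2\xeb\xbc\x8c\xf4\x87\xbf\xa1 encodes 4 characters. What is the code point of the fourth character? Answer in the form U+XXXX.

U+107FE1

Offset 0: leading byte 0xCE = 11001110 → 2-byte char #1 = CE 99.
Offset 2: leading byte 0xEC = 11101100 → 3-byte char #2 = EC BD A2.
Offset 5: leading byte 0xEB = 11101011 → 3-byte char #3 = EB BC 8C.
Offset 8: leading byte 0xF4 = 11110100 → 4-byte char #4 = F4 87 BF A1.
Leading byte 0xF4 = 11110100 matches 11110xxx → 4-byte sequence.
Byte 1: 0xF4 = 11110100, payload 100 (3 bits).
Byte 2: 0x87 = 10000111 (10xxxxxx ✓), payload 000111.
Byte 3: 0xBF = 10111111 (10xxxxxx ✓), payload 111111.
Byte 4: 0xA1 = 10100001 (10xxxxxx ✓), payload 100001.
Concatenate: 100000111111111100001 = 0x107FE1 (21 bits → U+107FE1).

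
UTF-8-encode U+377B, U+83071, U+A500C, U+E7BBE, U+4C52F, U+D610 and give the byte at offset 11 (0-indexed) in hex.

0xF3

U+377B → 3-byte form E3 9D BB at offsets 0–2.
U+83071 → 4-byte form F2 83 81 B1 at offsets 3–6.
U+A500C → 4-byte form F2 A5 80 8C at offsets 7–10.
U+E7BBE → 4-byte form F3 A7 AE BE at offsets 11–14.
Offset 11 falls in char 4's range; it's byte 1 of F3 A7 AE BE = 0xF3.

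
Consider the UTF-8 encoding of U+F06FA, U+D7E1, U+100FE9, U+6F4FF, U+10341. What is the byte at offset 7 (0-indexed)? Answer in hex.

0xF4

U+F06FA → 4-byte form F3 B0 9B BA at offsets 0–3.
U+D7E1 → 3-byte form ED 9F A1 at offsets 4–6.
U+100FE9 → 4-byte form F4 80 BF A9 at offsets 7–10.
Offset 7 falls in char 3's range; it's byte 1 of F4 80 BF A9 = 0xF4.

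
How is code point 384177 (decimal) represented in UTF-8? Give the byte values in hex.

U+5DCB1 = 0x5DCB1 = 384177 decimal. In range U+10000–U+10FFFF → 4-byte form: 11110xxx 10xxxxxx 10xxxxxx 10xxxxxx.
Binary (21 bits): 001011101110010110001.
Split 3+6+6+6: 001 | 011101 | 110010 | 110001.
Byte 1: 11110001 = 0xF1.
Byte 2: 10011101 = 0x9D.
Byte 3: 10110010 = 0xB2.
Byte 4: 10110001 = 0xB1.

F1 9D B2 B1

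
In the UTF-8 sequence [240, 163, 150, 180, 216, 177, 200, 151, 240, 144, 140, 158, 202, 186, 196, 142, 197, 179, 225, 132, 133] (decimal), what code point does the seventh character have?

Offset 0: leading byte 0xF0 = 11110000 → 4-byte char #1 = F0 A3 96 B4.
Offset 4: leading byte 0xD8 = 11011000 → 2-byte char #2 = D8 B1.
Offset 6: leading byte 0xC8 = 11001000 → 2-byte char #3 = C8 97.
Offset 8: leading byte 0xF0 = 11110000 → 4-byte char #4 = F0 90 8C 9E.
Offset 12: leading byte 0xCA = 11001010 → 2-byte char #5 = CA BA.
Offset 14: leading byte 0xC4 = 11000100 → 2-byte char #6 = C4 8E.
Offset 16: leading byte 0xC5 = 11000101 → 2-byte char #7 = C5 B3.
Leading byte 0xC5 = 11000101 matches 110xxxxx → 2-byte sequence.
Byte 1: 0xC5 = 11000101, payload 00101 (5 bits).
Byte 2: 0xB3 = 10110011 (10xxxxxx ✓), payload 110011.
Concatenate: 00101110011 = 0x173 (11 bits → U+0173).

U+0173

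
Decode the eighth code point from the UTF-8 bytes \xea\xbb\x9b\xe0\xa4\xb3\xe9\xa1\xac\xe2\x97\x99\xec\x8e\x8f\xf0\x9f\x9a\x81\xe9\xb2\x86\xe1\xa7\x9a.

U+19DA

Offset 0: leading byte 0xEA = 11101010 → 3-byte char #1 = EA BB 9B.
Offset 3: leading byte 0xE0 = 11100000 → 3-byte char #2 = E0 A4 B3.
Offset 6: leading byte 0xE9 = 11101001 → 3-byte char #3 = E9 A1 AC.
Offset 9: leading byte 0xE2 = 11100010 → 3-byte char #4 = E2 97 99.
Offset 12: leading byte 0xEC = 11101100 → 3-byte char #5 = EC 8E 8F.
Offset 15: leading byte 0xF0 = 11110000 → 4-byte char #6 = F0 9F 9A 81.
Offset 19: leading byte 0xE9 = 11101001 → 3-byte char #7 = E9 B2 86.
Offset 22: leading byte 0xE1 = 11100001 → 3-byte char #8 = E1 A7 9A.
Leading byte 0xE1 = 11100001 matches 1110xxxx → 3-byte sequence.
Byte 1: 0xE1 = 11100001, payload 0001 (4 bits).
Byte 2: 0xA7 = 10100111 (10xxxxxx ✓), payload 100111.
Byte 3: 0x9A = 10011010 (10xxxxxx ✓), payload 011010.
Concatenate: 0001100111011010 = 0x19DA (16 bits → U+19DA).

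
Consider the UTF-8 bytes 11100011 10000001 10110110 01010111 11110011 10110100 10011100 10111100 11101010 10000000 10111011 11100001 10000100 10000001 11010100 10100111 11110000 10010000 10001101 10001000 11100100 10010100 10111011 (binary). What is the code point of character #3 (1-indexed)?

Offset 0: leading byte 0xE3 = 11100011 → 3-byte char #1 = E3 81 B6.
Offset 3: leading byte 0x57 = 01010111 → 1-byte char #2 = 57.
Offset 4: leading byte 0xF3 = 11110011 → 4-byte char #3 = F3 B4 9C BC.
Leading byte 0xF3 = 11110011 matches 11110xxx → 4-byte sequence.
Byte 1: 0xF3 = 11110011, payload 011 (3 bits).
Byte 2: 0xB4 = 10110100 (10xxxxxx ✓), payload 110100.
Byte 3: 0x9C = 10011100 (10xxxxxx ✓), payload 011100.
Byte 4: 0xBC = 10111100 (10xxxxxx ✓), payload 111100.
Concatenate: 011110100011100111100 = 0xF473C (21 bits → U+F473C).

U+F473C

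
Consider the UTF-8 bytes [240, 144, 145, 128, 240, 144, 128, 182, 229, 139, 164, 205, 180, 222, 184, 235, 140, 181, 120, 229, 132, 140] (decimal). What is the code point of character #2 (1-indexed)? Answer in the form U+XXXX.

U+10036

Offset 0: leading byte 0xF0 = 11110000 → 4-byte char #1 = F0 90 91 80.
Offset 4: leading byte 0xF0 = 11110000 → 4-byte char #2 = F0 90 80 B6.
Leading byte 0xF0 = 11110000 matches 11110xxx → 4-byte sequence.
Byte 1: 0xF0 = 11110000, payload 000 (3 bits).
Byte 2: 0x90 = 10010000 (10xxxxxx ✓), payload 010000.
Byte 3: 0x80 = 10000000 (10xxxxxx ✓), payload 000000.
Byte 4: 0xB6 = 10110110 (10xxxxxx ✓), payload 110110.
Concatenate: 000010000000000110110 = 0x10036 (21 bits → U+10036).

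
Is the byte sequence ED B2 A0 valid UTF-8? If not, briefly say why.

invalid (encodes a surrogate (U+D800–U+DFFF))

Structurally a 3-byte sequence; payload = 0xDCA0.
But 0xDCA0 is in U+D800–U+DFFF, the surrogate range. Surrogates are not Unicode scalar values and are forbidden in UTF-8.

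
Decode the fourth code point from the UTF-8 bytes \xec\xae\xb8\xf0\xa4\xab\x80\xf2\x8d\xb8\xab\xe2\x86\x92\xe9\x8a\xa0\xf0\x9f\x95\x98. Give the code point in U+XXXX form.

Offset 0: leading byte 0xEC = 11101100 → 3-byte char #1 = EC AE B8.
Offset 3: leading byte 0xF0 = 11110000 → 4-byte char #2 = F0 A4 AB 80.
Offset 7: leading byte 0xF2 = 11110010 → 4-byte char #3 = F2 8D B8 AB.
Offset 11: leading byte 0xE2 = 11100010 → 3-byte char #4 = E2 86 92.
Leading byte 0xE2 = 11100010 matches 1110xxxx → 3-byte sequence.
Byte 1: 0xE2 = 11100010, payload 0010 (4 bits).
Byte 2: 0x86 = 10000110 (10xxxxxx ✓), payload 000110.
Byte 3: 0x92 = 10010010 (10xxxxxx ✓), payload 010010.
Concatenate: 0010000110010010 = 0x2192 (16 bits → U+2192).

U+2192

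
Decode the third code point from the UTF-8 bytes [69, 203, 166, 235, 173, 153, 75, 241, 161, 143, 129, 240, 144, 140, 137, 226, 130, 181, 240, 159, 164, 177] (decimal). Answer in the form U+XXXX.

Offset 0: leading byte 0x45 = 01000101 → 1-byte char #1 = 45.
Offset 1: leading byte 0xCB = 11001011 → 2-byte char #2 = CB A6.
Offset 3: leading byte 0xEB = 11101011 → 3-byte char #3 = EB AD 99.
Leading byte 0xEB = 11101011 matches 1110xxxx → 3-byte sequence.
Byte 1: 0xEB = 11101011, payload 1011 (4 bits).
Byte 2: 0xAD = 10101101 (10xxxxxx ✓), payload 101101.
Byte 3: 0x99 = 10011001 (10xxxxxx ✓), payload 011001.
Concatenate: 1011101101011001 = 0xBB59 (16 bits → U+BB59).

U+BB59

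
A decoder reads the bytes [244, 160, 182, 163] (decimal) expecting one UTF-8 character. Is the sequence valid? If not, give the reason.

invalid (encodes a value above U+10FFFF)

Leading byte 0xF4 = 11110100 → 4-byte form.
Payload = 0x120DA3, which exceeds U+10FFFF, the maximum Unicode code point. (Leading bytes F5–FF, or F4 followed by ≥ 0x90, are invalid.)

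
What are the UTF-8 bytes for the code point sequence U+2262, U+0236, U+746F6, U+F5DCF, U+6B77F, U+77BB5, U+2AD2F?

U+2262: 3-byte form → E2 89 A2.
U+0236: 2-byte form → C8 B6.
U+746F6: 4-byte form → F1 B4 9B B6.
U+F5DCF: 4-byte form → F3 B5 B7 8F.
U+6B77F: 4-byte form → F1 AB 9D BF.
U+77BB5: 4-byte form → F1 B7 AE B5.
U+2AD2F: 4-byte form → F0 AA B4 AF.
Concatenated (25 bytes): E2 89 A2 C8 B6 F1 B4 9B B6 F3 B5 B7 8F F1 AB 9D BF F1 B7 AE B5 F0 AA B4 AF.

E2 89 A2 C8 B6 F1 B4 9B B6 F3 B5 B7 8F F1 AB 9D BF F1 B7 AE B5 F0 AA B4 AF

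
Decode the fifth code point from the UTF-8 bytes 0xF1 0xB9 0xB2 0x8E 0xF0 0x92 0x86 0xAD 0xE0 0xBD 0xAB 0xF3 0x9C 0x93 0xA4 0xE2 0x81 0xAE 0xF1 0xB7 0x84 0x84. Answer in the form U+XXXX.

U+206E

Offset 0: leading byte 0xF1 = 11110001 → 4-byte char #1 = F1 B9 B2 8E.
Offset 4: leading byte 0xF0 = 11110000 → 4-byte char #2 = F0 92 86 AD.
Offset 8: leading byte 0xE0 = 11100000 → 3-byte char #3 = E0 BD AB.
Offset 11: leading byte 0xF3 = 11110011 → 4-byte char #4 = F3 9C 93 A4.
Offset 15: leading byte 0xE2 = 11100010 → 3-byte char #5 = E2 81 AE.
Leading byte 0xE2 = 11100010 matches 1110xxxx → 3-byte sequence.
Byte 1: 0xE2 = 11100010, payload 0010 (4 bits).
Byte 2: 0x81 = 10000001 (10xxxxxx ✓), payload 000001.
Byte 3: 0xAE = 10101110 (10xxxxxx ✓), payload 101110.
Concatenate: 0010000001101110 = 0x206E (16 bits → U+206E).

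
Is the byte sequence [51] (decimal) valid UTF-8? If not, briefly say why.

valid

Leading byte 0x33 = 00110011 → 1-byte form.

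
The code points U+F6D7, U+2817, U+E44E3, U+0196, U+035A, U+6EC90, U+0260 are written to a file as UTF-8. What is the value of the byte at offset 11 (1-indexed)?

0xC6

1-indexed offset 11 is 0-indexed offset 10.
U+F6D7 → 3-byte form EF 9B 97 at offsets 0–2.
U+2817 → 3-byte form E2 A0 97 at offsets 3–5.
U+E44E3 → 4-byte form F3 A4 93 A3 at offsets 6–9.
U+0196 → 2-byte form C6 96 at offsets 10–11.
Offset 10 falls in char 4's range; it's byte 1 of C6 96 = 0xC6.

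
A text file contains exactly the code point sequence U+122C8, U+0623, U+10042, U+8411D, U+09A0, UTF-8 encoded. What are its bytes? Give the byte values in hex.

F0 92 8B 88 D8 A3 F0 90 81 82 F2 84 84 9D E0 A6 A0

U+122C8: 4-byte form → F0 92 8B 88.
U+0623: 2-byte form → D8 A3.
U+10042: 4-byte form → F0 90 81 82.
U+8411D: 4-byte form → F2 84 84 9D.
U+09A0: 3-byte form → E0 A6 A0.
Concatenated (17 bytes): F0 92 8B 88 D8 A3 F0 90 81 82 F2 84 84 9D E0 A6 A0.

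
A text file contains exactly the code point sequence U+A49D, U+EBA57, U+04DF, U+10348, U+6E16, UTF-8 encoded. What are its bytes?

U+A49D: 3-byte form → EA 92 9D.
U+EBA57: 4-byte form → F3 AB A9 97.
U+04DF: 2-byte form → D3 9F.
U+10348: 4-byte form → F0 90 8D 88.
U+6E16: 3-byte form → E6 B8 96.
Concatenated (16 bytes): EA 92 9D F3 AB A9 97 D3 9F F0 90 8D 88 E6 B8 96.

EA 92 9D F3 AB A9 97 D3 9F F0 90 8D 88 E6 B8 96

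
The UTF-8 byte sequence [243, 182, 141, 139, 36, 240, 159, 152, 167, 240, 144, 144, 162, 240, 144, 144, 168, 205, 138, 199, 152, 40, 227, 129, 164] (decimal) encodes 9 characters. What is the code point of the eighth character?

Offset 0: leading byte 0xF3 = 11110011 → 4-byte char #1 = F3 B6 8D 8B.
Offset 4: leading byte 0x24 = 00100100 → 1-byte char #2 = 24.
Offset 5: leading byte 0xF0 = 11110000 → 4-byte char #3 = F0 9F 98 A7.
Offset 9: leading byte 0xF0 = 11110000 → 4-byte char #4 = F0 90 90 A2.
Offset 13: leading byte 0xF0 = 11110000 → 4-byte char #5 = F0 90 90 A8.
Offset 17: leading byte 0xCD = 11001101 → 2-byte char #6 = CD 8A.
Offset 19: leading byte 0xC7 = 11000111 → 2-byte char #7 = C7 98.
Offset 21: leading byte 0x28 = 00101000 → 1-byte char #8 = 28.
Leading byte 0x28 = 00101000 matches 0xxxxxxx → 1-byte sequence.
Byte 1: 0x28 = 00101000, payload 0101000 (7 bits).
Concatenate: 0101000 = 0x28 (7 bits → U+0028).

U+0028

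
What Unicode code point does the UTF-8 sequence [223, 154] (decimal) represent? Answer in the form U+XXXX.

U+07DA

Leading byte 0xDF = 11011111 matches 110xxxxx → 2-byte sequence.
Byte 1: 0xDF = 11011111, payload 11111 (5 bits).
Byte 2: 0x9A = 10011010 (10xxxxxx ✓), payload 011010.
Concatenate: 11111011010 = 0x7DA (11 bits → U+07DA).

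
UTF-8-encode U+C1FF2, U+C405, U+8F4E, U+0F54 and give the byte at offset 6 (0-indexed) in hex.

U+C1FF2 → 4-byte form F3 81 BF B2 at offsets 0–3.
U+C405 → 3-byte form EC 90 85 at offsets 4–6.
Offset 6 falls in char 2's range; it's byte 3 of EC 90 85 = 0x85.

0x85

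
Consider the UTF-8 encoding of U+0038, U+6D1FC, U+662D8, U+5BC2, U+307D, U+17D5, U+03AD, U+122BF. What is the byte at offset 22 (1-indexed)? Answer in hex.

0x92

1-indexed offset 22 is 0-indexed offset 21.
U+0038 → 1-byte form 38 at offsets 0–0.
U+6D1FC → 4-byte form F1 AD 87 BC at offsets 1–4.
U+662D8 → 4-byte form F1 A6 8B 98 at offsets 5–8.
U+5BC2 → 3-byte form E5 AF 82 at offsets 9–11.
U+307D → 3-byte form E3 81 BD at offsets 12–14.
U+17D5 → 3-byte form E1 9F 95 at offsets 15–17.
U+03AD → 2-byte form CE AD at offsets 18–19.
U+122BF → 4-byte form F0 92 8A BF at offsets 20–23.
Offset 21 falls in char 8's range; it's byte 2 of F0 92 8A BF = 0x92.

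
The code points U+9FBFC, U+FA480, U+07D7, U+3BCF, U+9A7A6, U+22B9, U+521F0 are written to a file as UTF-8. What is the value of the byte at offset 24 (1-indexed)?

0xB0

1-indexed offset 24 is 0-indexed offset 23.
U+9FBFC → 4-byte form F2 9F AF BC at offsets 0–3.
U+FA480 → 4-byte form F3 BA 92 80 at offsets 4–7.
U+07D7 → 2-byte form DF 97 at offsets 8–9.
U+3BCF → 3-byte form E3 AF 8F at offsets 10–12.
U+9A7A6 → 4-byte form F2 9A 9E A6 at offsets 13–16.
U+22B9 → 3-byte form E2 8A B9 at offsets 17–19.
U+521F0 → 4-byte form F1 92 87 B0 at offsets 20–23.
Offset 23 falls in char 7's range; it's byte 4 of F1 92 87 B0 = 0xB0.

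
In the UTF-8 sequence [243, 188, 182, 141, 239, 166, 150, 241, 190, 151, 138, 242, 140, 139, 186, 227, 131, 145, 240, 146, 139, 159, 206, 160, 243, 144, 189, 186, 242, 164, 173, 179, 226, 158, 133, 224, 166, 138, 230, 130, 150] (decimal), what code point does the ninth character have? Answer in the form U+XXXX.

U+A4B73

Offset 0: leading byte 0xF3 = 11110011 → 4-byte char #1 = F3 BC B6 8D.
Offset 4: leading byte 0xEF = 11101111 → 3-byte char #2 = EF A6 96.
Offset 7: leading byte 0xF1 = 11110001 → 4-byte char #3 = F1 BE 97 8A.
Offset 11: leading byte 0xF2 = 11110010 → 4-byte char #4 = F2 8C 8B BA.
Offset 15: leading byte 0xE3 = 11100011 → 3-byte char #5 = E3 83 91.
Offset 18: leading byte 0xF0 = 11110000 → 4-byte char #6 = F0 92 8B 9F.
Offset 22: leading byte 0xCE = 11001110 → 2-byte char #7 = CE A0.
Offset 24: leading byte 0xF3 = 11110011 → 4-byte char #8 = F3 90 BD BA.
Offset 28: leading byte 0xF2 = 11110010 → 4-byte char #9 = F2 A4 AD B3.
Leading byte 0xF2 = 11110010 matches 11110xxx → 4-byte sequence.
Byte 1: 0xF2 = 11110010, payload 010 (3 bits).
Byte 2: 0xA4 = 10100100 (10xxxxxx ✓), payload 100100.
Byte 3: 0xAD = 10101101 (10xxxxxx ✓), payload 101101.
Byte 4: 0xB3 = 10110011 (10xxxxxx ✓), payload 110011.
Concatenate: 010100100101101110011 = 0xA4B73 (21 bits → U+A4B73).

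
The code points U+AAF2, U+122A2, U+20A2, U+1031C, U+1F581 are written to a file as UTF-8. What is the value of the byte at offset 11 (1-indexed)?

1-indexed offset 11 is 0-indexed offset 10.
U+AAF2 → 3-byte form EA AB B2 at offsets 0–2.
U+122A2 → 4-byte form F0 92 8A A2 at offsets 3–6.
U+20A2 → 3-byte form E2 82 A2 at offsets 7–9.
U+1031C → 4-byte form F0 90 8C 9C at offsets 10–13.
Offset 10 falls in char 4's range; it's byte 1 of F0 90 8C 9C = 0xF0.

0xF0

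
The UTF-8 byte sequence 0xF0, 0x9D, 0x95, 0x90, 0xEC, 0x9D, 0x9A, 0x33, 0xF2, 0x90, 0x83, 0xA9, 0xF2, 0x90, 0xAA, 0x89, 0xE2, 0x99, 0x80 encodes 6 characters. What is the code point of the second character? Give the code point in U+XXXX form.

Offset 0: leading byte 0xF0 = 11110000 → 4-byte char #1 = F0 9D 95 90.
Offset 4: leading byte 0xEC = 11101100 → 3-byte char #2 = EC 9D 9A.
Leading byte 0xEC = 11101100 matches 1110xxxx → 3-byte sequence.
Byte 1: 0xEC = 11101100, payload 1100 (4 bits).
Byte 2: 0x9D = 10011101 (10xxxxxx ✓), payload 011101.
Byte 3: 0x9A = 10011010 (10xxxxxx ✓), payload 011010.
Concatenate: 1100011101011010 = 0xC75A (16 bits → U+C75A).

U+C75A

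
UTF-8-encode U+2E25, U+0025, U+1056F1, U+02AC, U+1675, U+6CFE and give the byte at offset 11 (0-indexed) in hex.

0x99

U+2E25 → 3-byte form E2 B8 A5 at offsets 0–2.
U+0025 → 1-byte form 25 at offsets 3–3.
U+1056F1 → 4-byte form F4 85 9B B1 at offsets 4–7.
U+02AC → 2-byte form CA AC at offsets 8–9.
U+1675 → 3-byte form E1 99 B5 at offsets 10–12.
Offset 11 falls in char 5's range; it's byte 2 of E1 99 B5 = 0x99.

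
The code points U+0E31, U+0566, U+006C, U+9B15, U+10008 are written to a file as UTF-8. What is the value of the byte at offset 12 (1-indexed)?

0x80

1-indexed offset 12 is 0-indexed offset 11.
U+0E31 → 3-byte form E0 B8 B1 at offsets 0–2.
U+0566 → 2-byte form D5 A6 at offsets 3–4.
U+006C → 1-byte form 6C at offsets 5–5.
U+9B15 → 3-byte form E9 AC 95 at offsets 6–8.
U+10008 → 4-byte form F0 90 80 88 at offsets 9–12.
Offset 11 falls in char 5's range; it's byte 3 of F0 90 80 88 = 0x80.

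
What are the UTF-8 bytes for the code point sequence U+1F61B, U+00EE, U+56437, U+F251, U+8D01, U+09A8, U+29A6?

U+1F61B: 4-byte form → F0 9F 98 9B.
U+00EE: 2-byte form → C3 AE.
U+56437: 4-byte form → F1 96 90 B7.
U+F251: 3-byte form → EF 89 91.
U+8D01: 3-byte form → E8 B4 81.
U+09A8: 3-byte form → E0 A6 A8.
U+29A6: 3-byte form → E2 A6 A6.
Concatenated (22 bytes): F0 9F 98 9B C3 AE F1 96 90 B7 EF 89 91 E8 B4 81 E0 A6 A8 E2 A6 A6.

F0 9F 98 9B C3 AE F1 96 90 B7 EF 89 91 E8 B4 81 E0 A6 A8 E2 A6 A6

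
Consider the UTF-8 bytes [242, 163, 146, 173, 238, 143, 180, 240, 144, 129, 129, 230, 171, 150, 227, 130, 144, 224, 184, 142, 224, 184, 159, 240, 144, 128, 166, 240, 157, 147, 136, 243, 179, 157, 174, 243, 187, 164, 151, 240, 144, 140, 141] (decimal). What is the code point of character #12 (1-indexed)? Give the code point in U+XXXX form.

Offset 0: leading byte 0xF2 = 11110010 → 4-byte char #1 = F2 A3 92 AD.
Offset 4: leading byte 0xEE = 11101110 → 3-byte char #2 = EE 8F B4.
Offset 7: leading byte 0xF0 = 11110000 → 4-byte char #3 = F0 90 81 81.
Offset 11: leading byte 0xE6 = 11100110 → 3-byte char #4 = E6 AB 96.
Offset 14: leading byte 0xE3 = 11100011 → 3-byte char #5 = E3 82 90.
Offset 17: leading byte 0xE0 = 11100000 → 3-byte char #6 = E0 B8 8E.
Offset 20: leading byte 0xE0 = 11100000 → 3-byte char #7 = E0 B8 9F.
Offset 23: leading byte 0xF0 = 11110000 → 4-byte char #8 = F0 90 80 A6.
Offset 27: leading byte 0xF0 = 11110000 → 4-byte char #9 = F0 9D 93 88.
Offset 31: leading byte 0xF3 = 11110011 → 4-byte char #10 = F3 B3 9D AE.
Offset 35: leading byte 0xF3 = 11110011 → 4-byte char #11 = F3 BB A4 97.
Offset 39: leading byte 0xF0 = 11110000 → 4-byte char #12 = F0 90 8C 8D.
Leading byte 0xF0 = 11110000 matches 11110xxx → 4-byte sequence.
Byte 1: 0xF0 = 11110000, payload 000 (3 bits).
Byte 2: 0x90 = 10010000 (10xxxxxx ✓), payload 010000.
Byte 3: 0x8C = 10001100 (10xxxxxx ✓), payload 001100.
Byte 4: 0x8D = 10001101 (10xxxxxx ✓), payload 001101.
Concatenate: 000010000001100001101 = 0x1030D (21 bits → U+1030D).

U+1030D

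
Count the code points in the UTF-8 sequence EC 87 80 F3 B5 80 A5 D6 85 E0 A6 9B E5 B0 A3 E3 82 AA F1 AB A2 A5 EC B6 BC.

8

Byte at offset 0: 0xEC = 11101100 → 3-byte char (#1). Advance 3.
Byte at offset 3: 0xF3 = 11110011 → 4-byte char (#2). Advance 4.
Byte at offset 7: 0xD6 = 11010110 → 2-byte char (#3). Advance 2.
Byte at offset 9: 0xE0 = 11100000 → 3-byte char (#4). Advance 3.
Byte at offset 12: 0xE5 = 11100101 → 3-byte char (#5). Advance 3.
Byte at offset 15: 0xE3 = 11100011 → 3-byte char (#6). Advance 3.
Byte at offset 18: 0xF1 = 11110001 → 4-byte char (#7). Advance 4.
Byte at offset 22: 0xEC = 11101100 → 3-byte char (#8). Advance 3.
Reached end at offset 25 after 8 code points.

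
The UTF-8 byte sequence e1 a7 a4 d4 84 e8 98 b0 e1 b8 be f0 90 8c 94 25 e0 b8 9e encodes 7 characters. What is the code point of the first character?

Offset 0: leading byte 0xE1 = 11100001 → 3-byte char #1 = E1 A7 A4.
Leading byte 0xE1 = 11100001 matches 1110xxxx → 3-byte sequence.
Byte 1: 0xE1 = 11100001, payload 0001 (4 bits).
Byte 2: 0xA7 = 10100111 (10xxxxxx ✓), payload 100111.
Byte 3: 0xA4 = 10100100 (10xxxxxx ✓), payload 100100.
Concatenate: 0001100111100100 = 0x19E4 (16 bits → U+19E4).

U+19E4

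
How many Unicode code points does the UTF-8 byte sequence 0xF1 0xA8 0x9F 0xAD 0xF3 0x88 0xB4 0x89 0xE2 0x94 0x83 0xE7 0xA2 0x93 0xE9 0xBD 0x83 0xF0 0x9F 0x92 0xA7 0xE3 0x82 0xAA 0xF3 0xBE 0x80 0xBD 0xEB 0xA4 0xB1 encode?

Byte at offset 0: 0xF1 = 11110001 → 4-byte char (#1). Advance 4.
Byte at offset 4: 0xF3 = 11110011 → 4-byte char (#2). Advance 4.
Byte at offset 8: 0xE2 = 11100010 → 3-byte char (#3). Advance 3.
Byte at offset 11: 0xE7 = 11100111 → 3-byte char (#4). Advance 3.
Byte at offset 14: 0xE9 = 11101001 → 3-byte char (#5). Advance 3.
Byte at offset 17: 0xF0 = 11110000 → 4-byte char (#6). Advance 4.
Byte at offset 21: 0xE3 = 11100011 → 3-byte char (#7). Advance 3.
Byte at offset 24: 0xF3 = 11110011 → 4-byte char (#8). Advance 4.
Byte at offset 28: 0xEB = 11101011 → 3-byte char (#9). Advance 3.
Reached end at offset 31 after 9 code points.

9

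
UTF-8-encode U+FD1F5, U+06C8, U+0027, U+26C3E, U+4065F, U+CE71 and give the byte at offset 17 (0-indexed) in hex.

0xB1

U+FD1F5 → 4-byte form F3 BD 87 B5 at offsets 0–3.
U+06C8 → 2-byte form DB 88 at offsets 4–5.
U+0027 → 1-byte form 27 at offsets 6–6.
U+26C3E → 4-byte form F0 A6 B0 BE at offsets 7–10.
U+4065F → 4-byte form F1 80 99 9F at offsets 11–14.
U+CE71 → 3-byte form EC B9 B1 at offsets 15–17.
Offset 17 falls in char 6's range; it's byte 3 of EC B9 B1 = 0xB1.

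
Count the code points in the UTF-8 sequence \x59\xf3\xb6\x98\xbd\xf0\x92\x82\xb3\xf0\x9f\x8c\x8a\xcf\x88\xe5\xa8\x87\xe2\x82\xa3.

7

Byte at offset 0: 0x59 = 01011001 → 1-byte char (#1). Advance 1.
Byte at offset 1: 0xF3 = 11110011 → 4-byte char (#2). Advance 4.
Byte at offset 5: 0xF0 = 11110000 → 4-byte char (#3). Advance 4.
Byte at offset 9: 0xF0 = 11110000 → 4-byte char (#4). Advance 4.
Byte at offset 13: 0xCF = 11001111 → 2-byte char (#5). Advance 2.
Byte at offset 15: 0xE5 = 11100101 → 3-byte char (#6). Advance 3.
Byte at offset 18: 0xE2 = 11100010 → 3-byte char (#7). Advance 3.
Reached end at offset 21 after 7 code points.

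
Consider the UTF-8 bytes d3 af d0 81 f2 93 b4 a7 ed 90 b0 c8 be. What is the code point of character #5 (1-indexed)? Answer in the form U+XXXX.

Offset 0: leading byte 0xD3 = 11010011 → 2-byte char #1 = D3 AF.
Offset 2: leading byte 0xD0 = 11010000 → 2-byte char #2 = D0 81.
Offset 4: leading byte 0xF2 = 11110010 → 4-byte char #3 = F2 93 B4 A7.
Offset 8: leading byte 0xED = 11101101 → 3-byte char #4 = ED 90 B0.
Offset 11: leading byte 0xC8 = 11001000 → 2-byte char #5 = C8 BE.
Leading byte 0xC8 = 11001000 matches 110xxxxx → 2-byte sequence.
Byte 1: 0xC8 = 11001000, payload 01000 (5 bits).
Byte 2: 0xBE = 10111110 (10xxxxxx ✓), payload 111110.
Concatenate: 01000111110 = 0x23E (11 bits → U+023E).

U+023E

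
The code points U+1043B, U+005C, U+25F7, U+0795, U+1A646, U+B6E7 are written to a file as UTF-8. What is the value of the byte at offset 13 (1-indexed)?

0x99

1-indexed offset 13 is 0-indexed offset 12.
U+1043B → 4-byte form F0 90 90 BB at offsets 0–3.
U+005C → 1-byte form 5C at offsets 4–4.
U+25F7 → 3-byte form E2 97 B7 at offsets 5–7.
U+0795 → 2-byte form DE 95 at offsets 8–9.
U+1A646 → 4-byte form F0 9A 99 86 at offsets 10–13.
Offset 12 falls in char 5's range; it's byte 3 of F0 9A 99 86 = 0x99.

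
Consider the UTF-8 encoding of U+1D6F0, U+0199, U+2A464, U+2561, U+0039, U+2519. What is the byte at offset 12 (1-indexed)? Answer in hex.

1-indexed offset 12 is 0-indexed offset 11.
U+1D6F0 → 4-byte form F0 9D 9B B0 at offsets 0–3.
U+0199 → 2-byte form C6 99 at offsets 4–5.
U+2A464 → 4-byte form F0 AA 91 A4 at offsets 6–9.
U+2561 → 3-byte form E2 95 A1 at offsets 10–12.
Offset 11 falls in char 4's range; it's byte 2 of E2 95 A1 = 0x95.

0x95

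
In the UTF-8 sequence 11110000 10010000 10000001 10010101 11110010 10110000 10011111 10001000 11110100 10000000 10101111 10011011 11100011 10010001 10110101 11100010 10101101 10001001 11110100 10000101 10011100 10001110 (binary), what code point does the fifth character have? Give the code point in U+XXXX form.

Offset 0: leading byte 0xF0 = 11110000 → 4-byte char #1 = F0 90 81 95.
Offset 4: leading byte 0xF2 = 11110010 → 4-byte char #2 = F2 B0 9F 88.
Offset 8: leading byte 0xF4 = 11110100 → 4-byte char #3 = F4 80 AF 9B.
Offset 12: leading byte 0xE3 = 11100011 → 3-byte char #4 = E3 91 B5.
Offset 15: leading byte 0xE2 = 11100010 → 3-byte char #5 = E2 AD 89.
Leading byte 0xE2 = 11100010 matches 1110xxxx → 3-byte sequence.
Byte 1: 0xE2 = 11100010, payload 0010 (4 bits).
Byte 2: 0xAD = 10101101 (10xxxxxx ✓), payload 101101.
Byte 3: 0x89 = 10001001 (10xxxxxx ✓), payload 001001.
Concatenate: 0010101101001001 = 0x2B49 (16 bits → U+2B49).

U+2B49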